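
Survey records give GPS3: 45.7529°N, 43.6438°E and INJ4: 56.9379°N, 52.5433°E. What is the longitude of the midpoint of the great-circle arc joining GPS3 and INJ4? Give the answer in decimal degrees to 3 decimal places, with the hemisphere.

Bx = cos φ₂ cos Δλ = 0.538980,  By = cos φ₂ sin Δλ = 0.084397
φₘ = atan2(sin φ₁ + sin φ₂, √((cos φ₁ + Bx)² + By²)) = 51.42847°
λₘ = λ₁ + atan2(By, cos φ₁ + Bx) = 47.54772°

47.548°E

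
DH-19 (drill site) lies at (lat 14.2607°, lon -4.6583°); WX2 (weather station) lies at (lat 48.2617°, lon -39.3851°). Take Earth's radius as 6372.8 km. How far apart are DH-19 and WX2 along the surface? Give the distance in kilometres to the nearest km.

Δφ = 34.0010°,  Δλ = -34.7268°
a = sin²(Δφ/2) + cos φ₁ cos φ₂ sin²(Δλ/2) = 0.142950
c = 2·arcsin(√a) = 0.775458 rad = 44.4305°
d = R·c = 6372.8 × 0.775458 = 4941.8 km

4942 km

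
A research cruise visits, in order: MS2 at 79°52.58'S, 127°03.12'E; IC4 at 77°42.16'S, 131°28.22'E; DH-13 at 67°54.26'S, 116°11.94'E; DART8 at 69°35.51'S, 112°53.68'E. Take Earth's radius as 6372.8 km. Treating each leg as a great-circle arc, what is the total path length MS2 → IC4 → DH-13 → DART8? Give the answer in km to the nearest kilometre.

1681 km

MS2: φ = -79.87633°, λ = +127.05200°
IC4: φ = -77.70267°, λ = +131.47033°
DH-13: φ = -67.90433°, λ = +116.19900°
DART8: φ = -69.59183°, λ = +112.89467°
MS2→IC4: c = 0.040766 rad, d = 259.79 km
IC4→DH-13: c = 0.186906 rad, d = 1191.11 km
DH-13→DART8: c = 0.036106 rad, d = 230.10 km
Total = 259.79 + 1191.11 + 230.10 = 1681.00 km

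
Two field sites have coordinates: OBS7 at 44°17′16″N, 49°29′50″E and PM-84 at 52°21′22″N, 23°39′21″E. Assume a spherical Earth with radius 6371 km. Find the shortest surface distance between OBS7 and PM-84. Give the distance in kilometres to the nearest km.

OBS7: φ = +44.28778°, λ = +49.49722°
PM-84: φ = +52.35611°, λ = +23.65583°
Δφ = 8.0683°,  Δλ = -25.8414°
a = sin²(Δφ/2) + cos φ₁ cos φ₂ sin²(Δλ/2) = 0.026808
c = 2·arcsin(√a) = 0.328947 rad = 18.8473°
d = R·c = 6371 × 0.328947 = 2095.7 km

2096 km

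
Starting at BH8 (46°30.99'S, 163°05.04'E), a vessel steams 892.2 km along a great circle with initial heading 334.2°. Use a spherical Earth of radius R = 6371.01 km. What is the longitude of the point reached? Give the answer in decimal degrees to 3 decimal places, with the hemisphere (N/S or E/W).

BH8: φ = -46.51650°, λ = +163.08400°
δ = d/R = 892.2/6371.01 = 0.140041 rad
φ₂ = arcsin(sin φ₁ cos δ + cos φ₁ sin δ cos θ)
   = arcsin(-0.72557·0.99021 + 0.68815·0.13958·0.90032) = -39.19714°
λ₂ = λ₁ + atan2(sin θ sin δ cos φ₁, cos δ − sin φ₁ sin φ₂) = 158.58793°

158.588°E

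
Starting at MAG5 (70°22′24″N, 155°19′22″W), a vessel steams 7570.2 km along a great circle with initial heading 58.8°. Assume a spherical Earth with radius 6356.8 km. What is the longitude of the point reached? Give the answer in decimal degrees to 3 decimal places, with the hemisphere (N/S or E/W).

MAG5: φ = +70.37333°, λ = -155.32278°
δ = d/R = 7570.2/6356.8 = 1.190882 rad
φ₂ = arcsin(sin φ₁ cos δ + cos φ₁ sin δ cos θ)
   = arcsin(0.94190·0.37084 + 0.33589·0.92870·0.51803) = 30.72304°
λ₂ = λ₁ + atan2(sin θ sin δ cos φ₁, cos δ − sin φ₁ sin φ₂) = -42.85128°

42.851°W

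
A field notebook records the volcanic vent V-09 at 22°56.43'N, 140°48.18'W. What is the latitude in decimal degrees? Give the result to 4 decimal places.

22.9405°N

22° + 56.43′/60 = 22 + 0.94050 = 22.9405°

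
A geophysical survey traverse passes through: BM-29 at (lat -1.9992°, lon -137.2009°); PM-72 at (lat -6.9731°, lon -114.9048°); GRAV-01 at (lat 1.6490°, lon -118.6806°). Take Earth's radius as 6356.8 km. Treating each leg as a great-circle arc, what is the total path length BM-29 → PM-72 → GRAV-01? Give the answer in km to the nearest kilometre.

BM-29→PM-72: c = 0.397406 rad, d = 2526.23 km
PM-72→GRAV-01: c = 0.164227 rad, d = 1043.96 km
Total = 2526.23 + 1043.96 = 3570.19 km

3570 km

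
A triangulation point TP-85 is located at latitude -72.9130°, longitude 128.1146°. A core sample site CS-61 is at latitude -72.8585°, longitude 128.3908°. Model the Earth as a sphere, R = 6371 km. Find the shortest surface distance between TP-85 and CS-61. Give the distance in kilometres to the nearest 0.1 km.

10.9 km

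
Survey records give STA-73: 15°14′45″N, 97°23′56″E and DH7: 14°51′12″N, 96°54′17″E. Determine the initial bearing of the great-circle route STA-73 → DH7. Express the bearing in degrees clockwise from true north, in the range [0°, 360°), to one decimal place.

230.6°

STA-73: φ = +15.24583°, λ = +97.39889°
DH7: φ = +14.85333°, λ = +96.90472°
Δλ = -0.4942°
y = sin Δλ · cos φ₂ = -0.008337
x = cos φ₁ sin φ₂ − sin φ₁ cos φ₂ cos Δλ = -0.006841
θ = atan2(y, x) = -129.3721° → 230.6279° (mod 360°)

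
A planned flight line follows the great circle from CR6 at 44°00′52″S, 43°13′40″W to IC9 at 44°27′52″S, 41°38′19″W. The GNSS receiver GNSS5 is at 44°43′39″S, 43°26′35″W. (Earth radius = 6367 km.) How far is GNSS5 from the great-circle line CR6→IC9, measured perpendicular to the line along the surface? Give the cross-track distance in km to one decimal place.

CR6: φ = -44.01444°, λ = -43.22778°
IC9: φ = -44.46444°, λ = -41.63861°
GNSS5: φ = -44.72750°, λ = -43.44306°
δ₁₃ = central angle CR6→GNSS5 = 0.012732 rad  (haversine)
θ₁₃ = bearing CR6→GNSS5 = 192.103°,  θ₁₂ = bearing CR6→IC9 = 112.119°
dₓₜ = R·arcsin(sin δ₁₃ · sin(θ₁₃ − θ₁₂)) = 6367·arcsin(0.01273·sin(79.984°)) = 79.827 km
|dₓₜ| = 79.827 km

79.8 km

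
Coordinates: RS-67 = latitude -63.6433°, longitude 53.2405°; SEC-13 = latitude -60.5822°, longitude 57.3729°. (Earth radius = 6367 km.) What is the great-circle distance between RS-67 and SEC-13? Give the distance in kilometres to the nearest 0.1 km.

402.1 km

Δφ = 3.0611°,  Δλ = 4.1324°
a = sin²(Δφ/2) + cos φ₁ cos φ₂ sin²(Δλ/2) = 0.000997
c = 2·arcsin(√a) = 0.063157 rad = 3.6186°
d = R·c = 6367 × 0.063157 = 402.1 km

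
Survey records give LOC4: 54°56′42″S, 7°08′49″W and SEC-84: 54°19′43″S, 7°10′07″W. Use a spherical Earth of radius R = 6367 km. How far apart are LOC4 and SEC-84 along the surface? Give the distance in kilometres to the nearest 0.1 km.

LOC4: φ = -54.94500°, λ = -7.14694°
SEC-84: φ = -54.32861°, λ = -7.16861°
Δφ = 0.6164°,  Δλ = -0.0217°
a = sin²(Δφ/2) + cos φ₁ cos φ₂ sin²(Δλ/2) = 0.000029
c = 2·arcsin(√a) = 0.010760 rad = 0.6165°
d = R·c = 6367 × 0.010760 = 68.5 km

68.5 km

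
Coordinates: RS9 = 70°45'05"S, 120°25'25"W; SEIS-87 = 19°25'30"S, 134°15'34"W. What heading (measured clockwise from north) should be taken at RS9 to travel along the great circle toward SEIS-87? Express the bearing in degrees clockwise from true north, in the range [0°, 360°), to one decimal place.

343.4°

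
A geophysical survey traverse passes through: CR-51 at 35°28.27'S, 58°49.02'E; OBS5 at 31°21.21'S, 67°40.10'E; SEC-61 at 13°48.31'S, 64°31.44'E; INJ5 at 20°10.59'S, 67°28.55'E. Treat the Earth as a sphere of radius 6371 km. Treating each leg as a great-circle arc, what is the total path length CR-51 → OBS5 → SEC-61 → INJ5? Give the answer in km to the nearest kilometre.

CR-51: φ = -35.47117°, λ = +58.81700°
OBS5: φ = -31.35350°, λ = +67.66833°
SEC-61: φ = -13.80517°, λ = +64.52400°
INJ5: φ = -20.17650°, λ = +67.47583°
CR-51→OBS5: c = 0.147537 rad, d = 939.96 km
OBS5→SEC-61: c = 0.310390 rad, d = 1977.50 km
SEC-61→INJ5: c = 0.121614 rad, d = 774.80 km
Total = 939.96 + 1977.50 + 774.80 = 3692.26 km

3692 km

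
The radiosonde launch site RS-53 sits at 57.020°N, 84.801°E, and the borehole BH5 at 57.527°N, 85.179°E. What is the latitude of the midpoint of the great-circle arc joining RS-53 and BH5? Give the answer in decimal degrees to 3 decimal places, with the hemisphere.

57.274°N

Bx = cos φ₂ cos Δλ = 0.536890,  By = cos φ₂ sin Δλ = 0.003542
φₘ = atan2(sin φ₁ + sin φ₂, √((cos φ₁ + Bx)² + By²)) = 57.27364°
λₘ = λ₁ + atan2(By, cos φ₁ + Bx) = 84.98870°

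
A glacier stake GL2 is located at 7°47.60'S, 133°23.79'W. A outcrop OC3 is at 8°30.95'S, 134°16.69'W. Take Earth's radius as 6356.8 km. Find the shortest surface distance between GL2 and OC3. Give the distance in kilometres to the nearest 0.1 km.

GL2: φ = -7.79333°, λ = -133.39650°
OC3: φ = -8.51583°, λ = -134.27817°
Δφ = -0.7225°,  Δλ = -0.8817°
a = sin²(Δφ/2) + cos φ₁ cos φ₂ sin²(Δλ/2) = 0.000098
c = 2·arcsin(√a) = 0.019775 rad = 1.1330°
d = R·c = 6356.8 × 0.019775 = 125.7 km

125.7 km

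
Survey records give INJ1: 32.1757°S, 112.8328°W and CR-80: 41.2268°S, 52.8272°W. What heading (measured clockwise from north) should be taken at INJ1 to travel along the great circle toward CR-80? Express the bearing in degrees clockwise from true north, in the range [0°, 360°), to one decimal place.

Δλ = 60.0056°
y = sin Δλ · cos φ₂ = 0.651380
x = cos φ₁ sin φ₂ − sin φ₁ cos φ₂ cos Δλ = -0.357604
θ = atan2(y, x) = 118.7665° → 118.7665° (mod 360°)

118.8°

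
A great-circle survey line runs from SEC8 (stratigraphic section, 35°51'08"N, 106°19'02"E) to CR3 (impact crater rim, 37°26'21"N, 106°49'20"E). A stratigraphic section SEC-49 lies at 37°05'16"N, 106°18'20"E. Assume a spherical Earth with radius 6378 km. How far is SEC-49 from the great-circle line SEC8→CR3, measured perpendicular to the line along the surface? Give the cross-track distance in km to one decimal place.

34.7 km

SEC8: φ = +35.85222°, λ = +106.31722°
CR3: φ = +37.43917°, λ = +106.82222°
SEC-49: φ = +37.08778°, λ = +106.30556°
δ₁₃ = central angle SEC8→SEC-49 = 0.021565 rad  (haversine)
θ₁₃ = bearing SEC8→SEC-49 = 359.568°,  θ₁₂ = bearing SEC8→CR3 = 14.173°
dₓₜ = R·arcsin(sin δ₁₃ · sin(θ₁₃ − θ₁₂)) = 6378·arcsin(0.02156·sin(345.396°)) = -34.678 km
|dₓₜ| = 34.678 km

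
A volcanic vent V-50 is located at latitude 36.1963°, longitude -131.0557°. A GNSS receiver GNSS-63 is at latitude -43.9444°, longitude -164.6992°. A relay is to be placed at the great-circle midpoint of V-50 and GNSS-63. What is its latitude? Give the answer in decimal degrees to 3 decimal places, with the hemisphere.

Bx = cos φ₂ cos Δλ = 0.599412,  By = cos φ₂ sin Δλ = -0.398905
φₘ = atan2(sin φ₁ + sin φ₂, √((cos φ₁ + Bx)² + By²)) = -4.04607°
λₘ = λ₁ + atan2(By, cos φ₁ + Bx) = -146.89080°

4.046°S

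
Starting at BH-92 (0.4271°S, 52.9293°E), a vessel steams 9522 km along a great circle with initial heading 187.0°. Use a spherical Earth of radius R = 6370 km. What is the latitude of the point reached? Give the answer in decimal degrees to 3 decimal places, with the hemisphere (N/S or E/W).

δ = d/R = 9522/6370 = 1.494819 rad
φ₂ = arcsin(sin φ₁ cos δ + cos φ₁ sin δ cos θ)
   = arcsin(-0.00745·0.07590 + 0.99997·0.99712·-0.99255) = -81.98069°
λ₂ = λ₁ + atan2(sin θ sin δ cos φ₁, cos δ − sin φ₁ sin φ₂) = -7.65188°

81.981°S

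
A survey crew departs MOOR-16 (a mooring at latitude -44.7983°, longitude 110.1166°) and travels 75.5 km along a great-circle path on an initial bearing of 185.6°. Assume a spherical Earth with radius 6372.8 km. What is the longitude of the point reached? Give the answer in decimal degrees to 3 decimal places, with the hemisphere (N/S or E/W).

δ = d/R = 75.5/6372.8 = 0.011847 rad
φ₂ = arcsin(sin φ₁ cos δ + cos φ₁ sin δ cos θ)
   = arcsin(-0.70461·0.99993 + 0.70959·0.01185·-0.99523) = -45.47382°
λ₂ = λ₁ + atan2(sin θ sin δ cos φ₁, cos δ − sin φ₁ sin φ₂) = 110.02214°

110.022°E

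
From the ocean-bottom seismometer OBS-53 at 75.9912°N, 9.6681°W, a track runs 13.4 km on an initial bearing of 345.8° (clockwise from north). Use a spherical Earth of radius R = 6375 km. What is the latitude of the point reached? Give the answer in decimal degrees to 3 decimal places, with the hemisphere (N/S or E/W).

δ = d/R = 13.4/6375 = 0.002102 rad
φ₂ = arcsin(sin φ₁ cos δ + cos φ₁ sin δ cos θ)
   = arcsin(0.97026·1.00000 + 0.24207·0.00210·0.96945) = 76.10792°
λ₂ = λ₁ + atan2(sin θ sin δ cos φ₁, cos δ − sin φ₁ sin φ₂) = -9.79115°

76.108°N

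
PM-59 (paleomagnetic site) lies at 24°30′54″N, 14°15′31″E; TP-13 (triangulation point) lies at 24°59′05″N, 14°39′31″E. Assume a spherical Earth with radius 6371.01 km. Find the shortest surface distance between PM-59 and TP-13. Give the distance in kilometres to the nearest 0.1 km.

PM-59: φ = +24.51500°, λ = +14.25861°
TP-13: φ = +24.98472°, λ = +14.65861°
Δφ = 0.4697°,  Δλ = 0.4000°
a = sin²(Δφ/2) + cos φ₁ cos φ₂ sin²(Δλ/2) = 0.000027
c = 2·arcsin(√a) = 0.010364 rad = 0.5938°
d = R·c = 6371.01 × 0.010364 = 66.0 km

66.0 km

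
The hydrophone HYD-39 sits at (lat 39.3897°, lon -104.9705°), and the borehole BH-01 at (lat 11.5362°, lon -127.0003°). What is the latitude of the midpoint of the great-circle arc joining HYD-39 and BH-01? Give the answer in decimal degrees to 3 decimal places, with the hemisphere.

25.873°N

Bx = cos φ₂ cos Δλ = 0.908262,  By = cos φ₂ sin Δλ = -0.367511
φₘ = atan2(sin φ₁ + sin φ₂, √((cos φ₁ + Bx)² + By²)) = 25.87297°
λₘ = λ₁ + atan2(By, cos φ₁ + Bx) = -117.30206°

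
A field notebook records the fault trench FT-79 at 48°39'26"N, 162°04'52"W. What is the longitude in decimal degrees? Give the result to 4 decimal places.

162.0811°W

162° + 4′/60 + 52″/3600 = 162 + 0.06667 + 0.01444 = 162.0811°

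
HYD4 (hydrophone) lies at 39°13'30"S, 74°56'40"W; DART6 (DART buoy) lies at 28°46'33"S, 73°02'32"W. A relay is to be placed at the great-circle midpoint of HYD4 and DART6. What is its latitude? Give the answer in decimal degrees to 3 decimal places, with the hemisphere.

HYD4: φ = -39.22500°, λ = -74.94444°
DART6: φ = -28.77583°, λ = -73.04222°
Bx = cos φ₂ cos Δλ = 0.876027,  By = cos φ₂ sin Δλ = 0.029095
φₘ = atan2(sin φ₁ + sin φ₂, √((cos φ₁ + Bx)² + By²)) = -34.00406°
λₘ = λ₁ + atan2(By, cos φ₁ + Bx) = -73.93467°

34.004°S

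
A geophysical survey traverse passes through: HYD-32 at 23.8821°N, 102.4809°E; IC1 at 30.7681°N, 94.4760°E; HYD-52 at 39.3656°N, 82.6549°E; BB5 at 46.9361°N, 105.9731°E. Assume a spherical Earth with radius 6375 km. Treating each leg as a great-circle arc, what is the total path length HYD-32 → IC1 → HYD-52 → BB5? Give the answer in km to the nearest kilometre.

4600 km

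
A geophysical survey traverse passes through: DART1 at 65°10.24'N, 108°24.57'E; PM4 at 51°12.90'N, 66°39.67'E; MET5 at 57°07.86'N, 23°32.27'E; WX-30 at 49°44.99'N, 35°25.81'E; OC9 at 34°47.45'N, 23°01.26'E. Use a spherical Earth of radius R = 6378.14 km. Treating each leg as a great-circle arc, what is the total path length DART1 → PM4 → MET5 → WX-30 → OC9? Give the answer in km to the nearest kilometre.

DART1: φ = +65.17067°, λ = +108.40950°
PM4: φ = +51.21500°, λ = +66.66117°
MET5: φ = +57.13100°, λ = +23.53783°
WX-30: φ = +49.74983°, λ = +35.43017°
OC9: φ = +34.79083°, λ = +23.02100°
DART1→PM4: c = 0.442482 rad, d = 2822.21 km
PM4→MET5: c = 0.444454 rad, d = 2834.79 km
MET5→WX-30: c = 0.178072 rad, d = 1135.77 km
WX-30→OC9: c = 0.305442 rad, d = 1948.15 km
Total = 2822.21 + 2834.79 + 1135.77 + 1948.15 = 8740.92 km

8741 km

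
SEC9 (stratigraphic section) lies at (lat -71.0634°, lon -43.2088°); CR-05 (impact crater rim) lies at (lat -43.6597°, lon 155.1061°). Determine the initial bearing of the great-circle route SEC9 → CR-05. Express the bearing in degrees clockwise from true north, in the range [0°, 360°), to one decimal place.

194.6°

Δλ = -161.6851°
y = sin Δλ · cos φ₂ = -0.227337
x = cos φ₁ sin φ₂ − sin φ₁ cos φ₂ cos Δλ = -0.873676
θ = atan2(y, x) = -165.4146° → 194.5854° (mod 360°)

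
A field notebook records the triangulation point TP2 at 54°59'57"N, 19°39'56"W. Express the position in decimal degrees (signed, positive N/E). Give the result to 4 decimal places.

lat: 54.9992° N → +54.9992°
lon: 19.6656° W → -19.6656°

+54.9992°, -19.6656°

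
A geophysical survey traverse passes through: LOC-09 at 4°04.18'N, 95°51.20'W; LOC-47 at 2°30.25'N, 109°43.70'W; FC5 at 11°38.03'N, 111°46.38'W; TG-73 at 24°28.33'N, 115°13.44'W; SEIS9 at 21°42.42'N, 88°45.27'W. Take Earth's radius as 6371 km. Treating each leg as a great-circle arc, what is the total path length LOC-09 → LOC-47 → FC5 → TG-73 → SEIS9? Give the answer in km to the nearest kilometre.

LOC-09: φ = +4.06967°, λ = -95.85333°
LOC-47: φ = +2.50417°, λ = -109.72833°
FC5: φ = +11.63383°, λ = -111.77300°
TG-73: φ = +24.47217°, λ = -115.22400°
SEIS9: φ = +21.70700°, λ = -88.75450°
LOC-09→LOC-47: c = 0.243296 rad, d = 1550.04 km
LOC-47→FC5: c = 0.163222 rad, d = 1039.89 km
FC5→TG-73: c = 0.231234 rad, d = 1473.19 km
TG-73→SEIS9: c = 0.427052 rad, d = 2720.75 km
Total = 1550.04 + 1039.89 + 1473.19 + 2720.75 = 6783.87 km

6784 km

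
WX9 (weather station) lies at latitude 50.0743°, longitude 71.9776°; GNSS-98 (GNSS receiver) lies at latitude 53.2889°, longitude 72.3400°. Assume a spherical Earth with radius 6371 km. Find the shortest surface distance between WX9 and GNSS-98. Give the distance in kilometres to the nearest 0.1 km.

Δφ = 3.2146°,  Δλ = 0.3624°
a = sin²(Δφ/2) + cos φ₁ cos φ₂ sin²(Δλ/2) = 0.000791
c = 2·arcsin(√a) = 0.056242 rad = 3.2224°
d = R·c = 6371 × 0.056242 = 358.3 km

358.3 km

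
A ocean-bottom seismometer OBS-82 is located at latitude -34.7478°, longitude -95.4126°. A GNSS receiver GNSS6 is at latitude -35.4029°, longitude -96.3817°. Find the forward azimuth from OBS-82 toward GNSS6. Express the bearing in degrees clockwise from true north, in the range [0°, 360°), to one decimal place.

Δλ = -0.9691°
y = sin Δλ · cos φ₂ = -0.013786
x = cos φ₁ sin φ₂ − sin φ₁ cos φ₂ cos Δλ = -0.011500
θ = atan2(y, x) = -129.8340° → 230.1660° (mod 360°)

230.2°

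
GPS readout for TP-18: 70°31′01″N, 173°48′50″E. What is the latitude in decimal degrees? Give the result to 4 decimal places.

70.5169°N

70° + 31′/60 + 1″/3600 = 70 + 0.51667 + 0.00028 = 70.5169°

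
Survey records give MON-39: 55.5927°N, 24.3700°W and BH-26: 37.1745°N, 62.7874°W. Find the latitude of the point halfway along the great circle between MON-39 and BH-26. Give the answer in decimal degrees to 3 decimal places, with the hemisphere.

47.970°N

Bx = cos φ₂ cos Δλ = 0.624296,  By = cos φ₂ sin Δλ = -0.495119
φₘ = atan2(sin φ₁ + sin φ₂, √((cos φ₁ + Bx)² + By²)) = 47.96960°
λₘ = λ₁ + atan2(By, cos φ₁ + Bx) = -46.97137°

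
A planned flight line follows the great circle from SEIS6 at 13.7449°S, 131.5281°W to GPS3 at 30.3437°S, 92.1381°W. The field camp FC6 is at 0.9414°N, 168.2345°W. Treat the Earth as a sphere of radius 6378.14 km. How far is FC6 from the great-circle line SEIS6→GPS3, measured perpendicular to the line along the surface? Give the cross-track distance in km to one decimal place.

δ₁₃ = central angle SEIS6→FC6 = 0.684490 rad  (haversine)
θ₁₃ = bearing SEIS6→FC6 = 289.055°,  θ₁₂ = bearing SEIS6→GPS3 = 121.244°
dₓₜ = R·arcsin(sin δ₁₃ · sin(θ₁₃ − θ₁₂)) = 6378.14·arcsin(0.63228·sin(167.811°)) = 854.017 km
|dₓₜ| = 854.017 km

854.0 km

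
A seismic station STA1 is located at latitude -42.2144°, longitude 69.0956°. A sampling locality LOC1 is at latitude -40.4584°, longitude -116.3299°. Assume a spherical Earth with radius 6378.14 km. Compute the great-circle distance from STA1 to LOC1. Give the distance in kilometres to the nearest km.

10818 km

Δφ = 1.7560°,  Δλ = 174.5745°
a = sin²(Δφ/2) + cos φ₁ cos φ₂ sin²(Δλ/2) = 0.562505
c = 2·arcsin(√a) = 1.696135 rad = 97.1814°
d = R·c = 6378.14 × 1.696135 = 10818.2 km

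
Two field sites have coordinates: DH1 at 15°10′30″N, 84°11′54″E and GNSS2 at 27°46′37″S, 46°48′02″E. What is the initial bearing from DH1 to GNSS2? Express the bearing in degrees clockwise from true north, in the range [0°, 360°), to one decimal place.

DH1: φ = +15.17500°, λ = +84.19833°
GNSS2: φ = -27.77694°, λ = +46.80056°
Δλ = -37.3978°
y = sin Δλ · cos φ₂ = -0.537360
x = cos φ₁ sin φ₂ − sin φ₁ cos φ₂ cos Δλ = -0.633776
θ = atan2(y, x) = -139.7064° → 220.2936° (mod 360°)

220.3°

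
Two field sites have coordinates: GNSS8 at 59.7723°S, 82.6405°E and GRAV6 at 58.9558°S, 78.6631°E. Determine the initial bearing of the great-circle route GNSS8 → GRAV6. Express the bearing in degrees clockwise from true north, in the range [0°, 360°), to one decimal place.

290.2°

Δλ = -3.9774°
y = sin Δλ · cos φ₂ = -0.035770
x = cos φ₁ sin φ₂ − sin φ₁ cos φ₂ cos Δλ = 0.013177
θ = atan2(y, x) = -69.7774° → 290.2226° (mod 360°)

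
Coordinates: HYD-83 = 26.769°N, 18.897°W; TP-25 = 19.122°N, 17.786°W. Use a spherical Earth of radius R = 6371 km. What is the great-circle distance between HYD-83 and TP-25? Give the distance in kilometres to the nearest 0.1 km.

857.9 km

Δφ = -7.6470°,  Δλ = 1.1110°
a = sin²(Δφ/2) + cos φ₁ cos φ₂ sin²(Δλ/2) = 0.004526
c = 2·arcsin(√a) = 0.134652 rad = 7.7150°
d = R·c = 6371 × 0.134652 = 857.9 km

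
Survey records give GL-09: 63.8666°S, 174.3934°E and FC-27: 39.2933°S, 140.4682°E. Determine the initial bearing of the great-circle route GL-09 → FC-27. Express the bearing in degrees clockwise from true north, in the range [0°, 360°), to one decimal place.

304.6°

Δλ = -33.9252°
y = sin Δλ · cos φ₂ = -0.431929
x = cos φ₁ sin φ₂ − sin φ₁ cos φ₂ cos Δλ = 0.297579
θ = atan2(y, x) = -55.4349° → 304.5651° (mod 360°)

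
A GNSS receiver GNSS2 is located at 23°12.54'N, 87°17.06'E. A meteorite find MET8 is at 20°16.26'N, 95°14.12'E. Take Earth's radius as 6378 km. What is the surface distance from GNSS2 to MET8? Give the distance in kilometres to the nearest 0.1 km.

884.6 km

GNSS2: φ = +23.20900°, λ = +87.28433°
MET8: φ = +20.27100°, λ = +95.23533°
Δφ = -2.9380°,  Δλ = 7.9510°
a = sin²(Δφ/2) + cos φ₁ cos φ₂ sin²(Δλ/2) = 0.004801
c = 2·arcsin(√a) = 0.138693 rad = 7.9465°
d = R·c = 6378 × 0.138693 = 884.6 km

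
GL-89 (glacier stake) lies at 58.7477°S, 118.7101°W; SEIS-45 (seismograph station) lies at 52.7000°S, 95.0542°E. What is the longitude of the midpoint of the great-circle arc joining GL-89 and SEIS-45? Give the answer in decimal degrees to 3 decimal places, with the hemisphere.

153.845°E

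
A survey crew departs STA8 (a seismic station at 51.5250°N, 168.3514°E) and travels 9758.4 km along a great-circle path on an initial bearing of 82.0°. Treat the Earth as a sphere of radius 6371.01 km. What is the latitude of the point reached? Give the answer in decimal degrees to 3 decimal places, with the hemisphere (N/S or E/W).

6.727°N

δ = d/R = 9758.4/6371.01 = 1.531688 rad
φ₂ = arcsin(sin φ₁ cos δ + cos φ₁ sin δ cos θ)
   = arcsin(0.78288·0.03910 + 0.62217·0.99924·0.13917) = 6.72666°
λ₂ = λ₁ + atan2(sin θ sin δ cos φ₁, cos δ − sin φ₁ sin φ₂) = -96.76495°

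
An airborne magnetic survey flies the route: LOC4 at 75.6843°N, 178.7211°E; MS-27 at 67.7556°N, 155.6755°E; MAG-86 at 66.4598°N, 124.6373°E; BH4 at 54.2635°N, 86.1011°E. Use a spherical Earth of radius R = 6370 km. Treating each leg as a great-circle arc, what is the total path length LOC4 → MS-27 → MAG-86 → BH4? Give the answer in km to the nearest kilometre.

4968 km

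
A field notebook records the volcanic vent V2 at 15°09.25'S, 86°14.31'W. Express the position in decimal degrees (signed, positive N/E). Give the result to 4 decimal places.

-15.1542°, -86.2385°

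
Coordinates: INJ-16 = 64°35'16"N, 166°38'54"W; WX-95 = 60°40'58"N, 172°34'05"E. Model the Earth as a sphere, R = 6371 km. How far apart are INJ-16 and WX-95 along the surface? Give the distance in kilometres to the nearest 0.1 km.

INJ-16: φ = +64.58778°, λ = -166.64833°
WX-95: φ = +60.68278°, λ = +172.56806°
Δφ = -3.9050°,  Δλ = -20.7836°
a = sin²(Δφ/2) + cos φ₁ cos φ₂ sin²(Δλ/2) = 0.007997
c = 2·arcsin(√a) = 0.179095 rad = 10.2614°
d = R·c = 6371 × 0.179095 = 1141.0 km

1141.0 km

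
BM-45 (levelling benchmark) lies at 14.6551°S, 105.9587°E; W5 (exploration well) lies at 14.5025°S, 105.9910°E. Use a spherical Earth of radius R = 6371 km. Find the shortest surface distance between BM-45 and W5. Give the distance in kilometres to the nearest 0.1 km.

Δφ = 0.1526°,  Δλ = 0.0323°
a = sin²(Δφ/2) + cos φ₁ cos φ₂ sin²(Δλ/2) = 0.000002
c = 2·arcsin(√a) = 0.002719 rad = 0.1558°
d = R·c = 6371 × 0.002719 = 17.3 km

17.3 km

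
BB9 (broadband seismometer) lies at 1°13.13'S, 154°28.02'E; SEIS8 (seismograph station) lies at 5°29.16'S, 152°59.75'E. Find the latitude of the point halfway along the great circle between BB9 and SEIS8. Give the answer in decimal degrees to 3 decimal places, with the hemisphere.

BB9: φ = -1.21883°, λ = +154.46700°
SEIS8: φ = -5.48600°, λ = +152.99583°
Bx = cos φ₂ cos Δλ = 0.995091,  By = cos φ₂ sin Δλ = -0.025556
φₘ = atan2(sin φ₁ + sin φ₂, √((cos φ₁ + Bx)² + By²)) = -3.35269°
λₘ = λ₁ + atan2(By, cos φ₁ + Bx) = 153.73302°

3.353°S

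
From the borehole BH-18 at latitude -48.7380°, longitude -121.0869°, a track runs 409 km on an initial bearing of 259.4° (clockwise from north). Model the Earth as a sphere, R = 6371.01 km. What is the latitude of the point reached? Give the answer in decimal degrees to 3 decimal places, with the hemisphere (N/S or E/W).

49.283°S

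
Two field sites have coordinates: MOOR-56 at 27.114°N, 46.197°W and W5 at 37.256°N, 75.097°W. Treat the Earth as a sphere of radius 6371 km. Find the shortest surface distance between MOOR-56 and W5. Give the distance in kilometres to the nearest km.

Δφ = 10.1420°,  Δλ = -28.9000°
a = sin²(Δφ/2) + cos φ₁ cos φ₂ sin²(Δλ/2) = 0.051927
c = 2·arcsin(√a) = 0.459791 rad = 26.3441°
d = R·c = 6371 × 0.459791 = 2929.3 km

2929 km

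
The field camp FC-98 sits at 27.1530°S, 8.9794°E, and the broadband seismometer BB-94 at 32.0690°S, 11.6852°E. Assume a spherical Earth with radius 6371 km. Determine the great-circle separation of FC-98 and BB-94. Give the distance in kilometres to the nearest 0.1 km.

Δφ = -4.9160°,  Δλ = 2.7058°
a = sin²(Δφ/2) + cos φ₁ cos φ₂ sin²(Δλ/2) = 0.002260
c = 2·arcsin(√a) = 0.095107 rad = 5.4492°
d = R·c = 6371 × 0.095107 = 605.9 km

605.9 km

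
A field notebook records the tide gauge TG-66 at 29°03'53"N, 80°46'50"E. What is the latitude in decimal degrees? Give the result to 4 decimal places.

29° + 3′/60 + 53″/3600 = 29 + 0.05000 + 0.01472 = 29.0647°

29.0647°N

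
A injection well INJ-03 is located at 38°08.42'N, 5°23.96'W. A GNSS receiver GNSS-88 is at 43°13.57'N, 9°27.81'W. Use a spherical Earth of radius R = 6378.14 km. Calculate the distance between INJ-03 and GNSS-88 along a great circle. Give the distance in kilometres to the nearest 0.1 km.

661.8 km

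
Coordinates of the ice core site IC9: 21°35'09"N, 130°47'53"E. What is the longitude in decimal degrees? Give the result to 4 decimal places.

130.7981°E

130° + 47′/60 + 53″/3600 = 130 + 0.78333 + 0.01472 = 130.7981°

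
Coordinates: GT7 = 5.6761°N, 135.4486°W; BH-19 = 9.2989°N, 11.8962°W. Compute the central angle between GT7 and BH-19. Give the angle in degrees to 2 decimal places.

Δφ = 3.6228°,  Δλ = 123.5524°
a = sin²(Δφ/2) + cos φ₁ cos φ₂ sin²(Δλ/2) = 0.763390
c = 2·arcsin(√a) = 2.125605 rad = 121.7882°

121.79°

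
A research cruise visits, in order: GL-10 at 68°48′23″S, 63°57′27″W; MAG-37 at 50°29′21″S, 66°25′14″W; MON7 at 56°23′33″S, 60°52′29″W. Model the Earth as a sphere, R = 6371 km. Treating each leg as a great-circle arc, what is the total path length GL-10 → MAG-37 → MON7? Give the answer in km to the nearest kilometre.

2793 km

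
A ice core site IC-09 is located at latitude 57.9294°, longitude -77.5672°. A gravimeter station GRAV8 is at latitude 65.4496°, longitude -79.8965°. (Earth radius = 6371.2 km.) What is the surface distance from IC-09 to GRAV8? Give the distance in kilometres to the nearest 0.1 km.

Δφ = 7.5202°,  Δλ = -2.3293°
a = sin²(Δφ/2) + cos φ₁ cos φ₂ sin²(Δλ/2) = 0.004392
c = 2·arcsin(√a) = 0.132638 rad = 7.5996°
d = R·c = 6371.2 × 0.132638 = 845.1 km

845.1 km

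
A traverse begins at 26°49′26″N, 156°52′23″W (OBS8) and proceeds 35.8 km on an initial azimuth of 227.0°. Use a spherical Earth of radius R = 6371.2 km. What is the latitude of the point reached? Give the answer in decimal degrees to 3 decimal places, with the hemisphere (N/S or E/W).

26.604°N

OBS8: φ = +26.82389°, λ = -156.87306°
δ = d/R = 35.8/6371.2 = 0.005619 rad
φ₂ = arcsin(sin φ₁ cos δ + cos φ₁ sin δ cos θ)
   = arcsin(0.45125·0.99998 + 0.89240·0.00562·-0.68200) = 26.60408°
λ₂ = λ₁ + atan2(sin θ sin δ cos φ₁, cos δ − sin φ₁ sin φ₂) = -157.13639°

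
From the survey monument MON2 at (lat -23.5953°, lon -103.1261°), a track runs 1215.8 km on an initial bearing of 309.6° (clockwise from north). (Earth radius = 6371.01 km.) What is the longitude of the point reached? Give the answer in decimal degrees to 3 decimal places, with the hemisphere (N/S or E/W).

111.889°W

δ = d/R = 1215.8/6371.01 = 0.190833 rad
φ₂ = arcsin(sin φ₁ cos δ + cos φ₁ sin δ cos θ)
   = arcsin(-0.40027·0.98185 + 0.91640·0.18968·0.63742) = -16.39221°
λ₂ = λ₁ + atan2(sin θ sin δ cos φ₁, cos δ − sin φ₁ sin φ₂) = -111.88871°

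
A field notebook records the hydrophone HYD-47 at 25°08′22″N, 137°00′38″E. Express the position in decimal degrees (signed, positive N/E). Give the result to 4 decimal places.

+25.1394°, +137.0106°

lat: 25.1394° N → +25.1394°
lon: 137.0106° E → +137.0106°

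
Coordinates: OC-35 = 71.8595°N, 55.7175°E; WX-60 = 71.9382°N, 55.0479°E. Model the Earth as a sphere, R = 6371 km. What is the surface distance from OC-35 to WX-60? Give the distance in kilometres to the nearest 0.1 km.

24.7 km

Δφ = 0.0787°,  Δλ = -0.6696°
a = sin²(Δφ/2) + cos φ₁ cos φ₂ sin²(Δλ/2) = 0.000004
c = 2·arcsin(√a) = 0.003882 rad = 0.2224°
d = R·c = 6371 × 0.003882 = 24.7 km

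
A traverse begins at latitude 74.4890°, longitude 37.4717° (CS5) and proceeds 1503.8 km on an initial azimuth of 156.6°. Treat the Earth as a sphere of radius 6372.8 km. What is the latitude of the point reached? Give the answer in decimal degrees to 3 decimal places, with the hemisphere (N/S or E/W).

61.582°N

δ = d/R = 1503.8/6372.8 = 0.235972 rad
φ₂ = arcsin(sin φ₁ cos δ + cos φ₁ sin δ cos θ)
   = arcsin(0.96358·0.97229 + 0.26742·0.23379·-0.91775) = 61.58184°
λ₂ = λ₁ + atan2(sin θ sin δ cos φ₁, cos δ − sin φ₁ sin φ₂) = 48.72222°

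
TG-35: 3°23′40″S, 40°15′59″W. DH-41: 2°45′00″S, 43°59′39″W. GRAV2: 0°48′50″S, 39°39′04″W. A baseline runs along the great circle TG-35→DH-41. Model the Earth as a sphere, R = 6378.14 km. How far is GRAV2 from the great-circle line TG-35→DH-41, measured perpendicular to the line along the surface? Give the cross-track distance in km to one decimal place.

TG-35: φ = -3.39444°, λ = -40.26639°
DH-41: φ = -2.75000°, λ = -43.99417°
GRAV2: φ = -0.81389°, λ = -39.65111°
δ₁₃ = central angle TG-35→GRAV2 = 0.046300 rad  (haversine)
θ₁₃ = bearing TG-35→GRAV2 = 13.414°,  θ₁₂ = bearing TG-35→DH-41 = 279.719°
dₓₜ = R·arcsin(sin δ₁₃ · sin(θ₁₃ − θ₁₂)) = 6378.14·arcsin(0.04628·sin(-266.304°)) = 294.692 km
|dₓₜ| = 294.692 km

294.7 km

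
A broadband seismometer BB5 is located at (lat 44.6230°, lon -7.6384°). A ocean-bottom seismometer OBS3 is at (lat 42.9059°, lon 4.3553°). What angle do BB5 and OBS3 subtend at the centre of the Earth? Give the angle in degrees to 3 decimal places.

8.822°

Δφ = -1.7171°,  Δλ = 11.9937°
a = sin²(Δφ/2) + cos φ₁ cos φ₂ sin²(Δλ/2) = 0.005915
c = 2·arcsin(√a) = 0.153967 rad = 8.8217°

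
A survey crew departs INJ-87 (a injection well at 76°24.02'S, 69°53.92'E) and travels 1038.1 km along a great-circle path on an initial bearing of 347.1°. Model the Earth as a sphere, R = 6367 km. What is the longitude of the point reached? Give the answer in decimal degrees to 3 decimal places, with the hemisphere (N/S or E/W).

INJ-87: φ = -76.40033°, λ = +69.89867°
δ = d/R = 1038.1/6367 = 0.163044 rad
φ₂ = arcsin(sin φ₁ cos δ + cos φ₁ sin δ cos θ)
   = arcsin(-0.97196·0.98674 + 0.23514·0.16232·0.97476) = -67.20063°
λ₂ = λ₁ + atan2(sin θ sin δ cos φ₁, cos δ − sin φ₁ sin φ₂) = 64.53268°

64.533°E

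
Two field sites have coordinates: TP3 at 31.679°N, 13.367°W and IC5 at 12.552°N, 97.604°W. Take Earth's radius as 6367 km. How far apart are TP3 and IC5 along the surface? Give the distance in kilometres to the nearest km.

8735 km

Δφ = -19.1270°,  Δλ = -84.2370°
a = sin²(Δφ/2) + cos φ₁ cos φ₂ sin²(Δλ/2) = 0.401230
c = 2·arcsin(√a) = 1.371948 rad = 78.6068°
d = R·c = 6367 × 1.371948 = 8735.2 km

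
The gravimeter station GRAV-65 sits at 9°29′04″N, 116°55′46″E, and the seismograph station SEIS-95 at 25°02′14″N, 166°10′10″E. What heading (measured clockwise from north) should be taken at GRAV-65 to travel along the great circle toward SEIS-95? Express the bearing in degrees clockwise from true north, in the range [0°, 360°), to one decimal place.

65.0°

GRAV-65: φ = +9.48444°, λ = +116.92944°
SEIS-95: φ = +25.03722°, λ = +166.16944°
Δλ = 49.2400°
y = sin Δλ · cos φ₂ = 0.686276
x = cos φ₁ sin φ₂ − sin φ₁ cos φ₂ cos Δλ = 0.319948
θ = atan2(y, x) = 65.0047° → 65.0047° (mod 360°)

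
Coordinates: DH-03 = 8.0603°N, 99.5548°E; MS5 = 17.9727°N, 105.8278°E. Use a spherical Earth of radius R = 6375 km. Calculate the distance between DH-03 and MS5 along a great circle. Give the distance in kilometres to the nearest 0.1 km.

Δφ = 9.9124°,  Δλ = 6.2730°
a = sin²(Δφ/2) + cos φ₁ cos φ₂ sin²(Δλ/2) = 0.010283
c = 2·arcsin(√a) = 0.203164 rad = 11.6404°
d = R·c = 6375 × 0.203164 = 1295.2 km

1295.2 km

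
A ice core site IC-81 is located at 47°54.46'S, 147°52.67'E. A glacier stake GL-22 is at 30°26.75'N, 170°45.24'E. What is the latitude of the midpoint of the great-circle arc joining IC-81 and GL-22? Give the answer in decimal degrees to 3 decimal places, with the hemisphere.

8.902°S

IC-81: φ = -47.90767°, λ = +147.87783°
GL-22: φ = +30.44583°, λ = +170.75400°
Bx = cos φ₂ cos Δλ = 0.794301,  By = cos φ₂ sin Δλ = 0.335137
φₘ = atan2(sin φ₁ + sin φ₂, √((cos φ₁ + Bx)² + By²)) = -8.90221°
λₘ = λ₁ + atan2(By, cos φ₁ + Bx) = 160.76638°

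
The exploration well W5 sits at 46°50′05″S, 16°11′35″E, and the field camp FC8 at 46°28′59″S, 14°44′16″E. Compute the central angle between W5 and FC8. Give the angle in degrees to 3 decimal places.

1.059°

W5: φ = -46.83472°, λ = +16.19306°
FC8: φ = -46.48306°, λ = +14.73778°
Δφ = 0.3517°,  Δλ = -1.4553°
a = sin²(Δφ/2) + cos φ₁ cos φ₂ sin²(Δλ/2) = 0.000085
c = 2·arcsin(√a) = 0.018481 rad = 1.0589°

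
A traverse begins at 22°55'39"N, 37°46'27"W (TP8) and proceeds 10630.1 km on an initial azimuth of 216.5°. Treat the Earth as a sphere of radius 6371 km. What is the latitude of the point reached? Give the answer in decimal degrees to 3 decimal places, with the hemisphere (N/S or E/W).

50.789°S

TP8: φ = +22.92750°, λ = -37.77417°
δ = d/R = 10630.1/6371 = 1.668514 rad
φ₂ = arcsin(sin φ₁ cos δ + cos φ₁ sin δ cos θ)
   = arcsin(0.38957·-0.09756 + 0.92100·0.99523·-0.80386) = -50.78925°
λ₂ = λ₁ + atan2(sin θ sin δ cos φ₁, cos δ − sin φ₁ sin φ₂) = -107.23402°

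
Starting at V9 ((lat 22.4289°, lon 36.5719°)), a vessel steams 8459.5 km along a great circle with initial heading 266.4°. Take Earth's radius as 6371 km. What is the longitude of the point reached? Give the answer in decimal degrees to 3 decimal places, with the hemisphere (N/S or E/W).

δ = d/R = 8459.5/6371 = 1.327814 rad
φ₂ = arcsin(sin φ₁ cos δ + cos φ₁ sin δ cos θ)
   = arcsin(0.38154·0.24060 + 0.92435·0.97062·-0.06279) = 2.03223°
λ₂ = λ₁ + atan2(sin θ sin δ cos φ₁, cos δ − sin φ₁ sin φ₂) = -39.19862°

39.199°W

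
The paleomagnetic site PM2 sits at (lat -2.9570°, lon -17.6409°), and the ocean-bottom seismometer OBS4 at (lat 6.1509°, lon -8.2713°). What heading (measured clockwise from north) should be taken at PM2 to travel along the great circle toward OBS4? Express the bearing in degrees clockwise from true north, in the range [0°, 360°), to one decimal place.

45.8°

Δλ = 9.3696°
y = sin Δλ · cos φ₂ = 0.161865
x = cos φ₁ sin φ₂ − sin φ₁ cos φ₂ cos Δλ = 0.157610
θ = atan2(y, x) = 45.7631° → 45.7631° (mod 360°)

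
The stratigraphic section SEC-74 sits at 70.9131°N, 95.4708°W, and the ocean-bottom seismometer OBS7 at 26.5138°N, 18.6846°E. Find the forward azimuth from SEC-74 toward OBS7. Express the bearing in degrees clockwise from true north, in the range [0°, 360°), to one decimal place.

58.9°

Δλ = 114.1554°
y = sin Δλ · cos φ₂ = 0.816475
x = cos φ₁ sin φ₂ − sin φ₁ cos φ₂ cos Δλ = 0.492022
θ = atan2(y, x) = 58.9261° → 58.9261° (mod 360°)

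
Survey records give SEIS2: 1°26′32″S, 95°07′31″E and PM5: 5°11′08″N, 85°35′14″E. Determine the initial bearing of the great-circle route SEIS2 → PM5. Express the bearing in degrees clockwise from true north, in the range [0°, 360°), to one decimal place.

SEIS2: φ = -1.44222°, λ = +95.12528°
PM5: φ = +5.18556°, λ = +85.58722°
Δλ = -9.5381°
y = sin Δλ · cos φ₂ = -0.165024
x = cos φ₁ sin φ₂ − sin φ₁ cos φ₂ cos Δλ = 0.115072
θ = atan2(y, x) = -55.1118° → 304.8882° (mod 360°)

304.9°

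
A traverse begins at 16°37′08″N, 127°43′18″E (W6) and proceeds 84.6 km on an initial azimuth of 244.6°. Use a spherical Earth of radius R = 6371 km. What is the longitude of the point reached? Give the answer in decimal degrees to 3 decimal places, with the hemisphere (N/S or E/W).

W6: φ = +16.61889°, λ = +127.72167°
δ = d/R = 84.6/6371 = 0.013279 rad
φ₂ = arcsin(sin φ₁ cos δ + cos φ₁ sin δ cos θ)
   = arcsin(0.28600·0.99991 + 0.95823·0.01328·-0.42894) = 16.29132°
λ₂ = λ₁ + atan2(sin θ sin δ cos φ₁, cos δ − sin φ₁ sin φ₂) = 127.00564°

127.006°E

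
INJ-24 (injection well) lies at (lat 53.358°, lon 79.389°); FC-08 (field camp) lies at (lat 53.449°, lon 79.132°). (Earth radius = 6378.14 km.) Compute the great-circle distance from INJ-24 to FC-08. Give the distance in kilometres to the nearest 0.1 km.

Δφ = 0.0910°,  Δλ = -0.2570°
a = sin²(Δφ/2) + cos φ₁ cos φ₂ sin²(Δλ/2) = 0.000002
c = 2·arcsin(√a) = 0.003110 rad = 0.1782°
d = R·c = 6378.14 × 0.003110 = 19.8 km

19.8 km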